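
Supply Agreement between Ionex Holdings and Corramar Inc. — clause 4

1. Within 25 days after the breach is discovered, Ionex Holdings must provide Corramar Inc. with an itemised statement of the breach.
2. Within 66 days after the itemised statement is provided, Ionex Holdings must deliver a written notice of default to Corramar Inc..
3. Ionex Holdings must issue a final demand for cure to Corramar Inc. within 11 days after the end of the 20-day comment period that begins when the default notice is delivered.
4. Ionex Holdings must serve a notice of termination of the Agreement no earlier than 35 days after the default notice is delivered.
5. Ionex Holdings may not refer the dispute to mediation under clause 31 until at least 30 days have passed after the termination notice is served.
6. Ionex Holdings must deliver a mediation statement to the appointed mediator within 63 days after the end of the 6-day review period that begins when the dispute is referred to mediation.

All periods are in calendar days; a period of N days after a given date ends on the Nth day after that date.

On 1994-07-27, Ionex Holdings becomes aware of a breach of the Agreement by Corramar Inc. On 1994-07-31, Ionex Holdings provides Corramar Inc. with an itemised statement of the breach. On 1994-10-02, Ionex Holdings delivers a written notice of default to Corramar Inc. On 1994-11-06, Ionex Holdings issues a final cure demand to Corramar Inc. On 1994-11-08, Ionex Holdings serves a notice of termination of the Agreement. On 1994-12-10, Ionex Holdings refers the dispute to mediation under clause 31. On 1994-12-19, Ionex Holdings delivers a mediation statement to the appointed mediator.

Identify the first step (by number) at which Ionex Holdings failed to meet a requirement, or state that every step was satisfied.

Step 1 — counting 25 days from 1994-07-27 (when the breach is discovered) gives a deadline of 1994-08-21; done 1994-07-31 — timely.
Step 2 — counting 66 days from 1994-07-31 (when the itemised statement is provided) gives a deadline of 1994-10-05; 1994-10-02 is within that limit.
Step 3 — counting 11 days from 1994-10-22 (end of the 20-day comment period, which began when the default notice is delivered on 1994-10-02) gives a deadline of 1994-11-02; 1994-11-06 misses that deadline by 4 days.

Step 3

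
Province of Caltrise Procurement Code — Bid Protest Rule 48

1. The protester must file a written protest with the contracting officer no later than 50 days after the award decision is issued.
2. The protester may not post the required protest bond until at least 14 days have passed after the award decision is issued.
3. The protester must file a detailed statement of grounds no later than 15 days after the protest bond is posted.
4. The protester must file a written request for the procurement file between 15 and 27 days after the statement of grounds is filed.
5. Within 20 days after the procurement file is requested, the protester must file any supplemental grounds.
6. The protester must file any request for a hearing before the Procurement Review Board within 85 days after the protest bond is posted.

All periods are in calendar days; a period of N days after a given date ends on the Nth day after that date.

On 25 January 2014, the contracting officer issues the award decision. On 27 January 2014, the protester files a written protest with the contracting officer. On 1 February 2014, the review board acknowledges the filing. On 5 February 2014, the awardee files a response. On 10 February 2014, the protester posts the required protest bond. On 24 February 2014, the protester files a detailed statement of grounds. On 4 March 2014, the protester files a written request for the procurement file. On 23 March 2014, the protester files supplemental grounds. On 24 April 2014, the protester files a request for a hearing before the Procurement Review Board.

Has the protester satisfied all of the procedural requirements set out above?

Step 1: 50 days after 25 January 2014 (when the award decision is issued) is 16 March 2014; completed 27 January 2014, before the deadline.
Step 2: the earliest permitted date is 14 days after 25 January 2014 (when the award decision is issued), i.e. 8 February 2014; done 10 February 2014 — permitted.
Step 3: 15 days after 10 February 2014 (when the protest bond is posted) is 25 February 2014; done 24 February 2014 — timely.
Step 4: the window is 15–27 days after 24 February 2014 (when the statement of grounds is filed), so 11 March 2014 through 23 March 2014; 4 March 2014 is 7 days too early.
Later steps need not be reached.

No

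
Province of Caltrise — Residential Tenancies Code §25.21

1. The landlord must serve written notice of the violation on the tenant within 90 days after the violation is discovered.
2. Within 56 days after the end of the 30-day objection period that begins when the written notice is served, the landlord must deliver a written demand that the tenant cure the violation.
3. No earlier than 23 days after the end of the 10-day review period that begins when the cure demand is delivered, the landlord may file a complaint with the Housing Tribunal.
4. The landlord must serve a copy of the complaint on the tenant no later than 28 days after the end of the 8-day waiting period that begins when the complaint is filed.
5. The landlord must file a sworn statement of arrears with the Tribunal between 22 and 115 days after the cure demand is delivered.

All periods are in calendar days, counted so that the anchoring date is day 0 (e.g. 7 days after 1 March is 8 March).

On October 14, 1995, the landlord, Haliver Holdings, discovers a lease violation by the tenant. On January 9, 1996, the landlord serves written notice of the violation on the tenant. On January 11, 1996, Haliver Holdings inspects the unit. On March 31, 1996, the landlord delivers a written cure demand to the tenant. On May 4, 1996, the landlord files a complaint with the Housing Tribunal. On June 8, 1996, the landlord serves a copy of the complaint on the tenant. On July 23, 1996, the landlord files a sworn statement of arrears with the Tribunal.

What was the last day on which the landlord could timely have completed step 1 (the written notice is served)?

January 12, 1996

Step 1 runs from October 14, 1995, when the violation is discovered. 90 days after October 14, 1995 is January 12, 1996.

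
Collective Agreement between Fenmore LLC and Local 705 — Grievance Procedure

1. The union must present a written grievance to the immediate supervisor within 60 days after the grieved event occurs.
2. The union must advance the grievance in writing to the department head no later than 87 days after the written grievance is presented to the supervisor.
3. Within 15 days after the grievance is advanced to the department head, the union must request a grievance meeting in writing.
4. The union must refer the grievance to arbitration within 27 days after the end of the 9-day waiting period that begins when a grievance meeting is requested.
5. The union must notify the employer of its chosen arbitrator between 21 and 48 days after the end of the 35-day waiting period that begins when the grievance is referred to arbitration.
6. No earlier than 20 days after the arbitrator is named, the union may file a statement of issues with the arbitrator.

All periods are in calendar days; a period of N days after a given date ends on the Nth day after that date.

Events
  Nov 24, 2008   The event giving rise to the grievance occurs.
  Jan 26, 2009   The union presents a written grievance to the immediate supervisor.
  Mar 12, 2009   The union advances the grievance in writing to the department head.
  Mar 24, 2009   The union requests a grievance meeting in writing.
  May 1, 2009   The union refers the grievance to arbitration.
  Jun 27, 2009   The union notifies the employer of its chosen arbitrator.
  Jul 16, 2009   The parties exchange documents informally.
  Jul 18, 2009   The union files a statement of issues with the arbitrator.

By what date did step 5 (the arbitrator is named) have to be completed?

The grievance is referred to arbitration on May 1, 2009; the 35-day waiting period therefore ends Jun 5, 2009, and step 5 runs from that date. The window is 21–48 days after Jun 5, 2009; it closes on Jul 23, 2009.

Jul 23, 2009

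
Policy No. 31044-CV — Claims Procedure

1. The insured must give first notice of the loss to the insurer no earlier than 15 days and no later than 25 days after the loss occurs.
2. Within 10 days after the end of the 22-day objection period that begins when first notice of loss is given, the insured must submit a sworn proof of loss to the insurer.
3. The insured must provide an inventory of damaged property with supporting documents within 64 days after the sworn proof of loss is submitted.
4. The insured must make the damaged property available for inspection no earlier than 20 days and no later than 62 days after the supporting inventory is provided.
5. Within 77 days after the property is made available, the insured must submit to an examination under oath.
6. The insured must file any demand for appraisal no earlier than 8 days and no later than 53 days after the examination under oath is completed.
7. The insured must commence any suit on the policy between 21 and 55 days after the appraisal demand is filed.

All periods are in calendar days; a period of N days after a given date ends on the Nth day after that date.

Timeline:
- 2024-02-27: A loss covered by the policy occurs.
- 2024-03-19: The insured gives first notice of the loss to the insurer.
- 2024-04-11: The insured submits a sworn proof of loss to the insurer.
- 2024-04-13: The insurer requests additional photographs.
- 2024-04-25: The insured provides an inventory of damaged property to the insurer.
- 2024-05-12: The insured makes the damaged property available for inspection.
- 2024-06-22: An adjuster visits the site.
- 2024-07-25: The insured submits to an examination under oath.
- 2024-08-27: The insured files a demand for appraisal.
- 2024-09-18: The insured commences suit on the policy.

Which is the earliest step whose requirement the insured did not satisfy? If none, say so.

Step 4

Step 1 — 15 and 25 days from 2024-02-27 (when the loss occurs) are 2024-03-13 and 2024-03-23 respectively; done 2024-03-19, which is between those dates.
Step 2 — counting 10 days from 2024-04-10 (end of the 22-day objection period, which began when first notice of loss is given on 2024-03-19) gives a deadline of 2024-04-20; done 2024-04-11 — timely.
Step 3 — counting 64 days from 2024-04-11 (when the sworn proof of loss is submitted) gives a deadline of 2024-06-14; 2024-04-25 is within that limit.
Step 4 — 20 and 62 days from 2024-04-25 (when the supporting inventory is provided) are 2024-05-15 and 2024-06-26 respectively; done 2024-05-12 — 3 days before the window opened.
No need to go further; step 4 was not satisfied.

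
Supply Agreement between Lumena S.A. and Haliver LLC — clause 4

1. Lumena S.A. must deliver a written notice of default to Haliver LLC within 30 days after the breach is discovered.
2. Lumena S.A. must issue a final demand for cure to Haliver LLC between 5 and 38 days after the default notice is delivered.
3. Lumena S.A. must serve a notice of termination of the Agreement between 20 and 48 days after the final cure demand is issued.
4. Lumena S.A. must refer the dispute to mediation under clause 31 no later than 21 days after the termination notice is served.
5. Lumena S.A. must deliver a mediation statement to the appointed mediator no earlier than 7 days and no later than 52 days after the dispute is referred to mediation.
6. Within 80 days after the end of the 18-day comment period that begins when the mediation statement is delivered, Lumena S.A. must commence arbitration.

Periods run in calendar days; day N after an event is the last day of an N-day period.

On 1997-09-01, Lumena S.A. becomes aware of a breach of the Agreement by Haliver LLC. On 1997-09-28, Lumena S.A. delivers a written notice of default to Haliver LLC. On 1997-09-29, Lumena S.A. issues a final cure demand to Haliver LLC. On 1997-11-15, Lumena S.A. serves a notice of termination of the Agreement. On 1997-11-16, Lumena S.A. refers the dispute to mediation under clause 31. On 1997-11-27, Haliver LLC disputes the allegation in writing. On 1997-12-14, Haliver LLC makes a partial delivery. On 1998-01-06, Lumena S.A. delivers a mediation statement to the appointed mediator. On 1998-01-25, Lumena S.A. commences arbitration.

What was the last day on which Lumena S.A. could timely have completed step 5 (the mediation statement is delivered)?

1998-01-07

Step 5 runs from 1997-11-16, when the dispute is referred to mediation. The window is 7–52 days after 1997-11-16; it closes on 1998-01-07.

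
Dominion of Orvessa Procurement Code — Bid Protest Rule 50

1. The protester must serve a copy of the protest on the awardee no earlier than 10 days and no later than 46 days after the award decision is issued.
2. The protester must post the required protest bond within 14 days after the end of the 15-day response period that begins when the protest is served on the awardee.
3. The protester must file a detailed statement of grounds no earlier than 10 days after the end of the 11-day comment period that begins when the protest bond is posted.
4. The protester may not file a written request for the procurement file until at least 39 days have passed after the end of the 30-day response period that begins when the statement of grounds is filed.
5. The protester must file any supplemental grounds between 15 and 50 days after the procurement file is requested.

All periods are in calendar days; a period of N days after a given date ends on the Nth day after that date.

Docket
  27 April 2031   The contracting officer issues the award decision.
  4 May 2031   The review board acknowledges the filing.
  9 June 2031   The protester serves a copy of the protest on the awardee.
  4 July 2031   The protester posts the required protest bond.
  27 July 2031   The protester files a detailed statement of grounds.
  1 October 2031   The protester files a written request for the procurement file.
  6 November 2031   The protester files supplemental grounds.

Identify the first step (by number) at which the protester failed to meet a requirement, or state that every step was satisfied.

Step 4

Step 1: the window is 10–46 days after 27 April 2031 (when the award decision is issued), so 7 May 2031 through 12 June 2031; done 9 June 2031 — within the window.
Step 2: 14 days after 24 June 2031 (end of the 15-day response period, which began when the protest is served on the awardee on 9 June 2031) is 8 July 2031; completed 4 July 2031, before the deadline.
Step 3: the earliest permitted date is 10 days after 15 July 2031 (end of the 11-day comment period, which began when the protest bond is posted on 4 July 2031), i.e. 25 July 2031; 27 July 2031 is on or after that date.
Step 4: the earliest permitted date is 39 days after 26 August 2031 (end of the 30-day response period, which began when the statement of grounds is filed on 27 July 2031), i.e. 4 October 2031; 1 October 2031 is 3 days before the earliest permitted date.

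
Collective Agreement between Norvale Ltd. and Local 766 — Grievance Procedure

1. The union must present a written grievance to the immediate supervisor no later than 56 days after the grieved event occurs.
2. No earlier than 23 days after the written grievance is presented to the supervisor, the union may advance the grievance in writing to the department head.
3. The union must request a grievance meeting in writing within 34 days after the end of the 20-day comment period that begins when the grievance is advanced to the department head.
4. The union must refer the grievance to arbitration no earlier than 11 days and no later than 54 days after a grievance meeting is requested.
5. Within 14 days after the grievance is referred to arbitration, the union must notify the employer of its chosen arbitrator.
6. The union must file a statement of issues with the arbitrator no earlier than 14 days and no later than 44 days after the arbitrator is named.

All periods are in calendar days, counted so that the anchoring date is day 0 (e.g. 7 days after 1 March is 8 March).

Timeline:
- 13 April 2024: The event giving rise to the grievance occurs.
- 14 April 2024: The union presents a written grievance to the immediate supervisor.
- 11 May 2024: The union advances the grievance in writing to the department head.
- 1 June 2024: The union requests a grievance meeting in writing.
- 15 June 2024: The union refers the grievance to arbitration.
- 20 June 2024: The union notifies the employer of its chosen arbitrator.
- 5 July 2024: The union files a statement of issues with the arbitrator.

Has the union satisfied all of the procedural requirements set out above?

Step 1: 56 days after 13 April 2024 (when the grieved event occurs) is 8 June 2024; done 14 April 2024 — timely.
Step 2: the earliest permitted date is 23 days after 14 April 2024 (when the written grievance is presented to the supervisor), i.e. 7 May 2024; done 11 May 2024, after the minimum wait.
Step 3: 34 days after 31 May 2024 (end of the 20-day comment period, which began when the grievance is advanced to the department head on 11 May 2024) is 4 July 2024; 1 June 2024 is within that limit.
Step 4: the window is 11–54 days after 1 June 2024 (when a grievance meeting is requested), so 12 June 2024 through 25 July 2024; 15 June 2024 falls inside that range.
Step 5: 14 days after 15 June 2024 (when the grievance is referred to arbitration) is 29 June 2024; 20 June 2024 is within that limit.
Step 6: the window is 14–44 days after 20 June 2024 (when the arbitrator is named), so 4 July 2024 through 3 August 2024; 5 July 2024 falls inside that range.

Yes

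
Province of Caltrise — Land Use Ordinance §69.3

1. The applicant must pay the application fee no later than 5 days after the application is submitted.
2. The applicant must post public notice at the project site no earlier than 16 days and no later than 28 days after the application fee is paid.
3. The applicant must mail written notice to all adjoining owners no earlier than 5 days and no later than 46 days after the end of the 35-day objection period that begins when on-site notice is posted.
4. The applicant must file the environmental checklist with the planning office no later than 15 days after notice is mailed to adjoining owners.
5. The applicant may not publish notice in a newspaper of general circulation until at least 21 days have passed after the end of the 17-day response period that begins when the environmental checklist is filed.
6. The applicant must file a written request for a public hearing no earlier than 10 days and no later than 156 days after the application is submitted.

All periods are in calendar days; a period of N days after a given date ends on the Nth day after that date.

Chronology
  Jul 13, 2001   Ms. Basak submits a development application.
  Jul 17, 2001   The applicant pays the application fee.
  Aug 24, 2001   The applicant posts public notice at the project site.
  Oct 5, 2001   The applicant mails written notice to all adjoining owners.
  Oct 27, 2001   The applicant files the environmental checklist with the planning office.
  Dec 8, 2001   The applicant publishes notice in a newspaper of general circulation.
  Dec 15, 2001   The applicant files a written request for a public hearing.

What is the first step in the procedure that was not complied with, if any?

Step 2

(1) due by Jul 13, 2001 + 5 days = Jul 18, 2001; Jul 17, 2001 is within that limit.
(2) the permitted window runs from Jul 17, 2001 + 16 = Aug 2, 2001 to Jul 17, 2001 + 28 = Aug 14, 2001; Aug 24, 2001 is 10 days past the end of the window.
No need to go further; step 2 was not satisfied.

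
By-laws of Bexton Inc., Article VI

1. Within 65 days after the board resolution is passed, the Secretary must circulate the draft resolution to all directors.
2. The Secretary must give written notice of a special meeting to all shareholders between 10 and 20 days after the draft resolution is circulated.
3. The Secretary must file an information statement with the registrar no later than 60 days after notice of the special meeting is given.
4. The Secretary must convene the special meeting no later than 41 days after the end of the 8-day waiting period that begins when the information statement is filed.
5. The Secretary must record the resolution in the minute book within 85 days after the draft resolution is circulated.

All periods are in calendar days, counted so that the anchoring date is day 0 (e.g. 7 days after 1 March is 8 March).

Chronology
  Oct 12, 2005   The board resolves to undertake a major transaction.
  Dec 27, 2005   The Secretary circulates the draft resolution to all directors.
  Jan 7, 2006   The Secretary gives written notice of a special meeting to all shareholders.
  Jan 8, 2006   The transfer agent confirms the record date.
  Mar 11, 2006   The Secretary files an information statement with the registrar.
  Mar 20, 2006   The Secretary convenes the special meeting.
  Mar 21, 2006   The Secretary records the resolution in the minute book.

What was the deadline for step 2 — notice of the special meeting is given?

Step 2 runs from Dec 27, 2005, when the draft resolution is circulated. The window is 10–20 days after Dec 27, 2005; it closes on Jan 16, 2006.

Jan 16, 2006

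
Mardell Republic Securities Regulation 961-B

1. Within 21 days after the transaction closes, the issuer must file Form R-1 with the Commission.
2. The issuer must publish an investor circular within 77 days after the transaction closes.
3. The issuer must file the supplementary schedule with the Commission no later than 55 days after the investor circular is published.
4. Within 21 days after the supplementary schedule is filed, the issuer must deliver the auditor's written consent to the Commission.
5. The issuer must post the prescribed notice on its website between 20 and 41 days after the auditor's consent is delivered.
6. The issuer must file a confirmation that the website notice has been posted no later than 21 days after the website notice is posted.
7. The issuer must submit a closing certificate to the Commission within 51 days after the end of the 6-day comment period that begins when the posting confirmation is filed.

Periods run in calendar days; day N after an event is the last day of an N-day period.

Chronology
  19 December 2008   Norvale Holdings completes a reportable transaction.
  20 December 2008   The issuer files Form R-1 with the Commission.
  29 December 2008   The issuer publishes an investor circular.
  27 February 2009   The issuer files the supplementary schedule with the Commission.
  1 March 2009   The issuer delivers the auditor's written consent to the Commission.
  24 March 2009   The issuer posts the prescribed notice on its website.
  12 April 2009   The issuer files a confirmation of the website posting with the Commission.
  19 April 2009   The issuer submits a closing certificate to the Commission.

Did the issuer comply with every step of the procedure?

Step 1: 21 days after 19 December 2008 (when the transaction closes) is 9 January 2009; done 20 December 2008 — timely.
Step 2: 77 days after 19 December 2008 (when the transaction closes) is 6 March 2009; completed 29 December 2008, before the deadline.
Step 3: 55 days after 29 December 2008 (when the investor circular is published) is 22 February 2009; done 27 February 2009 — 5 days late.

No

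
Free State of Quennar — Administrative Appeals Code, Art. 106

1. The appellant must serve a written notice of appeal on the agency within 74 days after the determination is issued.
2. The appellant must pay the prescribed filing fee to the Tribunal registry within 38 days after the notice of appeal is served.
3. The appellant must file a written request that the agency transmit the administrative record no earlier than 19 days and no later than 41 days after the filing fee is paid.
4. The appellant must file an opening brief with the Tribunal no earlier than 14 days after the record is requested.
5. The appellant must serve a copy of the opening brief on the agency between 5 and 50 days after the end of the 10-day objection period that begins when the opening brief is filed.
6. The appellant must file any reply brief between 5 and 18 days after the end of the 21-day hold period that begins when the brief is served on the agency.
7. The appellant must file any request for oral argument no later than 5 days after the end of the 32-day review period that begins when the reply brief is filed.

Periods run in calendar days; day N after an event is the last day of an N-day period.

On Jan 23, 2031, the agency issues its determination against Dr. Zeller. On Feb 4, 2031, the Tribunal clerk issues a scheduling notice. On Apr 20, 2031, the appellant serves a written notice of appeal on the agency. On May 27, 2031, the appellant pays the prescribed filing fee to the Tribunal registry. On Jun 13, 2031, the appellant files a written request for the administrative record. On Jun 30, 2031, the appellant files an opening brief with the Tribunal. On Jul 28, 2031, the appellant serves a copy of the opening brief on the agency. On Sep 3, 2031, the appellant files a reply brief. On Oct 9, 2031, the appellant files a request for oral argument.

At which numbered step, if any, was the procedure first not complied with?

(1) due by Jan 23, 2031 + 74 days = Apr 7, 2031; not done until Apr 20, 2031, 13 days after the deadline.

Step 1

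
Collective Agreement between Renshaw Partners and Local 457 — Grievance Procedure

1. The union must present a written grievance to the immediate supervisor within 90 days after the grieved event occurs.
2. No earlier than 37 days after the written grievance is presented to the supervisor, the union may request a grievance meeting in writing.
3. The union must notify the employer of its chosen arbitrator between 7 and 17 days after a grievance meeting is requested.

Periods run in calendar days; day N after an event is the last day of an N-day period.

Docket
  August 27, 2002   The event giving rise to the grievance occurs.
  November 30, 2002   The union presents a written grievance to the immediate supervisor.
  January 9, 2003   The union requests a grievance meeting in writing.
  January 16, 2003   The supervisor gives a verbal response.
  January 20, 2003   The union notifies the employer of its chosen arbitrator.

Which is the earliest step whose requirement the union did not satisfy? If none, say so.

Step 1

Step 1 — counting 90 days from August 27, 2002 (when the grieved event occurs) gives a deadline of November 25, 2002; November 30, 2002 misses that deadline by 5 days.
Later steps need not be reached.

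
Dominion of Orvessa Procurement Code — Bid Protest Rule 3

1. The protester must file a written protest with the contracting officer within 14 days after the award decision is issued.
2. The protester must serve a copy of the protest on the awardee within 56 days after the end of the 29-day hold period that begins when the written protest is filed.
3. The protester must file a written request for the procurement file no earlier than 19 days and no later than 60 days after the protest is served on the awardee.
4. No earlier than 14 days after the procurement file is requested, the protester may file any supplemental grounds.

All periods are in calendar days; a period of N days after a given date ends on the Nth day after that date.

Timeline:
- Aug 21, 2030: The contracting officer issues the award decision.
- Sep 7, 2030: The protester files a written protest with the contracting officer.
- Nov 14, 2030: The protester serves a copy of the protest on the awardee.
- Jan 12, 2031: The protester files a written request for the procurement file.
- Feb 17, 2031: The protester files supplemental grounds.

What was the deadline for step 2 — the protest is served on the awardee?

The written protest is filed on Sep 7, 2030; the 29-day hold period therefore ends Oct 6, 2030, and step 2 runs from that date. 56 days after Oct 6, 2030 is Dec 1, 2030.

Dec 1, 2030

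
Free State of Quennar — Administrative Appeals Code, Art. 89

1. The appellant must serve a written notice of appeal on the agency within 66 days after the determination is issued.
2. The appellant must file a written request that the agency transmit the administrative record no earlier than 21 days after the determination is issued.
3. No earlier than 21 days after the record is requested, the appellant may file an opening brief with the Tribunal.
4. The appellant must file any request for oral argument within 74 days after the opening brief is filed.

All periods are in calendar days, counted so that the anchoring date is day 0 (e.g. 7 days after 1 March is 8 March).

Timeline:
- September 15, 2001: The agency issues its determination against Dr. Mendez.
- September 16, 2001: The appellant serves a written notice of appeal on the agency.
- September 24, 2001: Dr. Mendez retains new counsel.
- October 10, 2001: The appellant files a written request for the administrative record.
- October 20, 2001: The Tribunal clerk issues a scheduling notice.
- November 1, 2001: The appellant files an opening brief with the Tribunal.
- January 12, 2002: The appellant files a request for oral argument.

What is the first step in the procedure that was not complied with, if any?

(1) due by September 15, 2001 + 66 days = November 20, 2001; done September 16, 2001 — timely.
(2) permitted from September 15, 2001 + 21 days = October 6, 2001 onward; done October 10, 2001, after the minimum wait.
(3) permitted from October 10, 2001 + 21 days = October 31, 2001 onward; done November 1, 2001, after the minimum wait.
(4) due by November 1, 2001 + 74 days = January 14, 2002; January 12, 2002 is within that limit.

None — every step was satisfied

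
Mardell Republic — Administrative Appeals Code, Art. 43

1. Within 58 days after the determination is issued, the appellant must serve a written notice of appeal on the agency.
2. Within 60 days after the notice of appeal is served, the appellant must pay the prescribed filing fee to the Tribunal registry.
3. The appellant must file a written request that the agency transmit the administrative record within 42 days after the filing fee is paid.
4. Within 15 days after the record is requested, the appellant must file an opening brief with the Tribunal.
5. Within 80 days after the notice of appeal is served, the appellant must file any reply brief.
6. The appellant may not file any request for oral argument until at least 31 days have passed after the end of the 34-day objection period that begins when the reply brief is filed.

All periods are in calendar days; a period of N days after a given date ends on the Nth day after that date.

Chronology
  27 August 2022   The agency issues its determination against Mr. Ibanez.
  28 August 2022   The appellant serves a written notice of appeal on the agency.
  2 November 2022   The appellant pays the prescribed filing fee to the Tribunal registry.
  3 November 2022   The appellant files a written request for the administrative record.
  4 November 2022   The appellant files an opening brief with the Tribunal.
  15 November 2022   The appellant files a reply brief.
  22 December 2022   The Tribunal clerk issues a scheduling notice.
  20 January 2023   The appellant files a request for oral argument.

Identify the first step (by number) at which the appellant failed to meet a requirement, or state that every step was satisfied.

Step 1: 58 days after 27 August 2022 (when the determination is issued) is 24 October 2022; completed 28 August 2022, before the deadline.
Step 2: 60 days after 28 August 2022 (when the notice of appeal is served) is 27 October 2022; done 2 November 2022 — 6 days late.
The analysis stops there.

Step 2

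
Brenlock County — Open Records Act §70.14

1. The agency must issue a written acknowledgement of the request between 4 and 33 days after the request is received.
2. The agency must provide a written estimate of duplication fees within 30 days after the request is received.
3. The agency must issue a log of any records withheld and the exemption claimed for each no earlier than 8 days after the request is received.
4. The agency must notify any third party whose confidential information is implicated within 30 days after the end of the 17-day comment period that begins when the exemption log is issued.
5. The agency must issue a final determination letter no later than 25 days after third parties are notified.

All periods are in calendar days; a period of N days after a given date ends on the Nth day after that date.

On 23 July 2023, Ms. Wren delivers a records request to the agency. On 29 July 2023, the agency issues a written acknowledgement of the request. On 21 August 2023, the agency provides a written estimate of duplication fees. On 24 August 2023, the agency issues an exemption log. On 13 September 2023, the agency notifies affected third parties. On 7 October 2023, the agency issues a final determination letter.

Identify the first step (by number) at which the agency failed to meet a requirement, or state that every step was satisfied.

None — every step was satisfied

Step 1 — 4 and 33 days from 23 July 2023 (when the request is received) are 27 July 2023 and 25 August 2023 respectively; done 29 July 2023 — within the window.
Step 2 — counting 30 days from 23 July 2023 (when the request is received) gives a deadline of 22 August 2023; done 21 August 2023 — timely.
Step 3 — must wait 8 days from 23 July 2023 (when the request is received), so not before 31 July 2023; done 24 August 2023 — permitted.
Step 4 — counting 30 days from 10 September 2023 (end of the 17-day comment period, which began when the exemption log is issued on 24 August 2023) gives a deadline of 10 October 2023; 13 September 2023 is within that limit.
Step 5 — counting 25 days from 13 September 2023 (when third parties are notified) gives a deadline of 8 October 2023; done 7 October 2023 — timely.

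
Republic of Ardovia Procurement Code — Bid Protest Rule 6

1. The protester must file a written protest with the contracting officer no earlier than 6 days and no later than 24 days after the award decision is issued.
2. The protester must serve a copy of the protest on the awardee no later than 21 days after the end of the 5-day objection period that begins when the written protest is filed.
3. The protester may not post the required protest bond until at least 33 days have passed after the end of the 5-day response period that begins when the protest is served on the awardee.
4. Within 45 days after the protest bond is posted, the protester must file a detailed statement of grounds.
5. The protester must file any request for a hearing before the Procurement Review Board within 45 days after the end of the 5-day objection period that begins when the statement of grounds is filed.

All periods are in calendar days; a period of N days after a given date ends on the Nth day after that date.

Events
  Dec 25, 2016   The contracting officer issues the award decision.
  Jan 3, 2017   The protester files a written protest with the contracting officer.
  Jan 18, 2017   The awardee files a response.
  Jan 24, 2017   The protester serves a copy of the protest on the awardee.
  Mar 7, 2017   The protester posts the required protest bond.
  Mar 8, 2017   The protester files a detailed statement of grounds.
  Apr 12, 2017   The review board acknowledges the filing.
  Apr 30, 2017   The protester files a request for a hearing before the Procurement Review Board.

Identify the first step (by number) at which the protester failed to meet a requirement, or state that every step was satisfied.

Step 1: the window is 6–24 days after Dec 25, 2016 (when the award decision is issued), so Dec 31, 2016 through Jan 18, 2017; done Jan 3, 2017 — within the window.
Step 2: 21 days after Jan 8, 2017 (end of the 5-day objection period, which began when the written protest is filed on Jan 3, 2017) is Jan 29, 2017; Jan 24, 2017 is within that limit.
Step 3: the earliest permitted date is 33 days after Jan 29, 2017 (end of the 5-day response period, which began when the protest is served on the awardee on Jan 24, 2017), i.e. Mar 3, 2017; done Mar 7, 2017 — permitted.
Step 4: 45 days after Mar 7, 2017 (when the protest bond is posted) is Apr 21, 2017; Mar 8, 2017 is within that limit.
Step 5: 45 days after Mar 13, 2017 (end of the 5-day objection period, which began when the statement of grounds is filed on Mar 8, 2017) is Apr 27, 2017; not done until Apr 30, 2017, 3 days after the deadline.
No need to go further; step 5 was not satisfied.

Step 5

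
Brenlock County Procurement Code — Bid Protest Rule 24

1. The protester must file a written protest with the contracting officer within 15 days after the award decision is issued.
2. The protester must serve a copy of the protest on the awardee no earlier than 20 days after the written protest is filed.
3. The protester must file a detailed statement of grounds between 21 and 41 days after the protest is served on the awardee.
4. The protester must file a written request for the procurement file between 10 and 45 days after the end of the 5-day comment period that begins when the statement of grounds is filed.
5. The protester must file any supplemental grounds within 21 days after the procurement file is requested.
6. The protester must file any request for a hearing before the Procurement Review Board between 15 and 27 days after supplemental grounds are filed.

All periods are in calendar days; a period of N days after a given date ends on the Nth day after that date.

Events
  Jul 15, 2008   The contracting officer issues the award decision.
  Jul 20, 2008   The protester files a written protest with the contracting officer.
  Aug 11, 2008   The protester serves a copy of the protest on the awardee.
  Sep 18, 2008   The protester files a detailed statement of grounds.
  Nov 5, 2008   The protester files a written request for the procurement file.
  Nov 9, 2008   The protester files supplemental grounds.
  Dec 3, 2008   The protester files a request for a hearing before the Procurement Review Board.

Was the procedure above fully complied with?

Yes

Step 1: 15 days after Jul 15, 2008 (when the award decision is issued) is Jul 30, 2008; Jul 20, 2008 is within that limit.
Step 2: the earliest permitted date is 20 days after Jul 20, 2008 (when the written protest is filed), i.e. Aug 9, 2008; Aug 11, 2008 is on or after that date.
Step 3: the window is 21–41 days after Aug 11, 2008 (when the protest is served on the awardee), so Sep 1, 2008 through Sep 21, 2008; Sep 18, 2008 falls inside that range.
Step 4: the window is 10–45 days after Sep 23, 2008 (end of the 5-day comment period, which began when the statement of grounds is filed on Sep 18, 2008), so Oct 3, 2008 through Nov 7, 2008; done Nov 5, 2008 — within the window.
Step 5: 21 days after Nov 5, 2008 (when the procurement file is requested) is Nov 26, 2008; done Nov 9, 2008 — timely.
Step 6: the window is 15–27 days after Nov 9, 2008 (when supplemental grounds are filed), so Nov 24, 2008 through Dec 6, 2008; Dec 3, 2008 falls inside that range.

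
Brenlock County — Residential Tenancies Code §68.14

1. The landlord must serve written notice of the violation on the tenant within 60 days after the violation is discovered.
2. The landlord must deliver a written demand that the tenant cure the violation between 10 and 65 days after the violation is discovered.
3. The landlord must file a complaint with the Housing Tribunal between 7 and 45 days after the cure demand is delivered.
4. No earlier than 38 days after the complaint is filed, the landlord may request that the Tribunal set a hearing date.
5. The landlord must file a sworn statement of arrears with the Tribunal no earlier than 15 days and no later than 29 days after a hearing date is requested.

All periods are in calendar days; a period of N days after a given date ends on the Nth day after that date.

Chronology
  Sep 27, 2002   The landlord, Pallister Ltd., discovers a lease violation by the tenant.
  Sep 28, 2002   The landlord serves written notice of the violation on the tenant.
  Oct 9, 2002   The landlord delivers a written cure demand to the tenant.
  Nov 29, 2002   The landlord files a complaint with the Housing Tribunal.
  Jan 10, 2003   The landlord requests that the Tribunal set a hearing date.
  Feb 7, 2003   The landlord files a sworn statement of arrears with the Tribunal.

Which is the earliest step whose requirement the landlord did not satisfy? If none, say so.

Step 3

(1) due by Sep 27, 2002 + 60 days = Nov 26, 2002; completed Sep 28, 2002, before the deadline.
(2) the permitted window runs from Sep 27, 2002 + 10 = Oct 7, 2002 to Sep 27, 2002 + 65 = Dec 1, 2002; Oct 9, 2002 falls inside that range.
(3) the permitted window runs from Oct 9, 2002 + 7 = Oct 16, 2002 to Oct 9, 2002 + 45 = Nov 23, 2002; done Nov 29, 2002 — 6 days after the window closed.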